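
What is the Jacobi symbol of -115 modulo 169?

Reduce the numerator: -115 ≡ 54 (mod 169), so (-115/169) = (54/169).
Factor out 2: 54 = 2·27. Since 169 ≡ 1 (mod 8), (2/169) = +1. Now have (27/169).
169 ≡ 1 (mod 4), so quadratic reciprocity gives (27/169) = (169/27). Reduce: 169 ≡ 7 (mod 27). Now have (7/27).
Both 7 ≡ 3 and 27 ≡ 3 (mod 4), so reciprocity gives (7/27) = -(27/7). Reduce: 27 ≡ 6 (mod 7). Now have -(6/7).
Factor out 2: 6 = 2·3. Since 7 ≡ 7 (mod 8), (2/7) = +1. Now have -(3/7).
Both 3 ≡ 3 and 7 ≡ 3 (mod 4), so reciprocity gives (3/7) = -(7/3). Reduce: 7 ≡ 1 (mod 3). Now have (1/3).
(1/3) = 1. Collecting the sign factors: 1.

1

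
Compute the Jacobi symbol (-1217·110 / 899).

1

By multiplicativity, (-1217·110 / 899) = (-1217 / 899)·(110 / 899).
First factor (-1217 / 899):
(-1217 / 899)
  = -(1217 / 899)    [899 ≡ 3 mod 4 ⇒ (-1 / 899) = -1]
  = -(318 / 899)    [1217 ≡ 318 mod 899]
  = (159 / 899)    [899 ≡ 3 mod 8 ⇒ (2 / 899) = -1]
  = -(899 / 159)    [QR: both ≡ 3 mod 4, sign flips]
  = -(104 / 159)    [899 ≡ 104 mod 159]
  = -(13 / 159)    [159 ≡ 7 mod 8 ⇒ (2 / 159)^3 = +1]
  = -(159 / 13)    [QR: 13 ≡ 1 mod 4, sign kept]
  = -(3 / 13)    [159 ≡ 3 mod 13]
  = -(13 / 3)    [QR: 13 ≡ 1 mod 4, sign kept]
  = -(1 / 3)    [13 ≡ 1 mod 3]
  = -1    [(1 / 3) = 1]
Second factor (110 / 899):
(110 / 899)
  = -(55 / 899)    [899 ≡ 3 mod 8 ⇒ (2 / 899) = -1]
  = (899 / 55)    [QR: both ≡ 3 mod 4, sign flips]
  = (19 / 55)    [899 ≡ 19 mod 55]
  = -(55 / 19)    [QR: both ≡ 3 mod 4, sign flips]
  = -(17 / 19)    [55 ≡ 17 mod 19]
  = -(19 / 17)    [QR: 17 ≡ 1 mod 4, sign kept]
  = -(2 / 17)    [19 ≡ 2 mod 17]
  = -(1 / 17)    [17 ≡ 1 mod 8 ⇒ (2 / 17) = +1]
  = -1    [(1 / 17) = 1]
Product: (-1)·(-1) = 1.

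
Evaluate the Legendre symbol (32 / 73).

Factor out 2: 32 = 2^5. Since 73 ≡ 1 (mod 8), (2 / 73) = +1, and (2 / 73)^5 = +1. Now have (1 / 73).
(1 / 73) = 1. Collecting the sign factors: 1.

1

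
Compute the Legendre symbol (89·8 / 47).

1

By multiplicativity, (89·8 / 47) = (89 / 47)·(8 / 47).
First factor (89 / 47):
Reduce the numerator: 89 ≡ 42 (mod 47), so (89 / 47) = (42 / 47).
Factor out 2: 42 = 2·21. Since 47 ≡ 7 (mod 8), (2 / 47) = +1. Now have (21 / 47).
21 ≡ 1 (mod 4), so quadratic reciprocity gives (21 / 47) = (47 / 21). Reduce: 47 ≡ 5 (mod 21). Now have (5 / 21).
5 ≡ 1 (mod 4), so quadratic reciprocity gives (5 / 21) = (21 / 5). Reduce: 21 ≡ 1 (mod 5). Now have (1 / 5).
(1 / 5) = 1. Collecting the sign factors: 1.
Second factor (8 / 47):
Factor out 2: 8 = 2^3. Since 47 ≡ 7 (mod 8), (2 / 47) = +1, and (2 / 47)^3 = +1. Now have (1 / 47).
(1 / 47) = 1. Collecting the sign factors: 1.
Product: (1)·(1) = 1.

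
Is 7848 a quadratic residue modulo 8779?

(7848|8779)
  = -(981|8779)    [8779 ≡ 3 mod 8 ⇒ (2|8779)^3 = -1]
  = -(8779|981)    [QR: 981 ≡ 1 mod 4, sign kept]
  = -(931|981)    [8779 ≡ 931 mod 981]
  = -(981|931)    [QR: 981 ≡ 1 mod 4, sign kept]
  = -(50|931)    [981 ≡ 50 mod 931]
  = (25|931)    [931 ≡ 3 mod 8 ⇒ (2|931) = -1]
  = (931|25)    [QR: 25 ≡ 1 mod 4, sign kept]
  = (6|25)    [931 ≡ 6 mod 25]
  = (3|25)    [25 ≡ 1 mod 8 ⇒ (2|25) = +1]
  = (25|3)    [QR: 25 ≡ 1 mod 4, sign kept]
  = (1|3)    [25 ≡ 1 mod 3]
  = 1    [(1|3) = 1]
The Legendre symbol is 1, so x^2 ≡ 7848 (mod 8779) has solution.

yes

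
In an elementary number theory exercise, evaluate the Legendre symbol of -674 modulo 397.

1

Pull out -1: (-674/397) = (-1/397)·(674/397). Since 397 ≡ 1 (mod 4), (-1/397) = +1. Now have (674/397).
Reduce the numerator: 674 ≡ 277 (mod 397), so (674/397) = (277/397).
277 ≡ 1 (mod 4), so quadratic reciprocity gives (277/397) = (397/277). Reduce: 397 ≡ 120 (mod 277). Now have (120/277).
Factor out 2: 120 = 2^3·15. Since 277 ≡ 5 (mod 8), (2/277) = -1, and (2/277)^3 = -1. Now have -(15/277).
277 ≡ 1 (mod 4), so quadratic reciprocity gives (15/277) = (277/15). Reduce: 277 ≡ 7 (mod 15). Now have -(7/15).
Both 7 ≡ 3 and 15 ≡ 3 (mod 4), so reciprocity gives (7/15) = -(15/7). Reduce: 15 ≡ 1 (mod 7). Now have (1/7).
(1/7) = 1. Collecting the sign factors: 1.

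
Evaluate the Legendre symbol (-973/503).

1

(-973/503)
  = (33/503)    [-973 ≡ 33 mod 503]
  = (503/33)    [QR: 33 ≡ 1 mod 4, sign kept]
  = (8/33)    [503 ≡ 8 mod 33]
  = (1/33)    [33 ≡ 1 mod 8 ⇒ (2/33)^3 = +1]
  = 1    [(1/33) = 1]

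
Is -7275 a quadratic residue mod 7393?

no

Reduce the numerator: -7275 ≡ 118 (mod 7393), so (-7275|7393) = (118|7393).
Factor out 2: 118 = 2·59. Since 7393 ≡ 1 (mod 8), (2|7393) = +1. Now have (59|7393).
7393 ≡ 1 (mod 4), so quadratic reciprocity gives (59|7393) = (7393|59). Reduce: 7393 ≡ 18 (mod 59). Now have (18|59).
Factor out 2: 18 = 2·9. Since 59 ≡ 3 (mod 8), (2|59) = -1. Now have -(9|59).
9 ≡ 1 (mod 4), so quadratic reciprocity gives (9|59) = (59|9). Reduce: 59 ≡ 5 (mod 9). Now have -(5|9).
5 ≡ 1 (mod 4), so quadratic reciprocity gives (5|9) = (9|5). Reduce: 9 ≡ 4 (mod 5). Now have -(4|5).
Factor out 2: 4 = 2^2. Since 5 ≡ 5 (mod 8), (2|5) = -1, and (2|5)^2 = +1. Now have -(1|5).
(1|5) = 1. Collecting the sign factors: -1.
(-7275|7393) = -1, and 7393 is prime, so -7275 is not a quadratic residue mod 7393.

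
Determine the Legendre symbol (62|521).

Factor out 2: 62 = 2·31. Since 521 ≡ 1 (mod 8), (2|521) = +1. Now have (31|521).
521 ≡ 1 (mod 4), so quadratic reciprocity gives (31|521) = (521|31). Reduce: 521 ≡ 25 (mod 31). Now have (25|31).
25 ≡ 1 (mod 4), so quadratic reciprocity gives (25|31) = (31|25). Reduce: 31 ≡ 6 (mod 25). Now have (6|25).
Factor out 2: 6 = 2·3. Since 25 ≡ 1 (mod 8), (2|25) = +1. Now have (3|25).
25 ≡ 1 (mod 4), so quadratic reciprocity gives (3|25) = (25|3). Reduce: 25 ≡ 1 (mod 3). Now have (1|3).
(1|3) = 1. Collecting the sign factors: 1.

1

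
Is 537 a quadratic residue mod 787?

(537/787)
  = (787/537)    [QR: 537 ≡ 1 mod 4, sign kept]
  = (250/537)    [787 ≡ 250 mod 537]
  = (125/537)    [537 ≡ 1 mod 8 ⇒ (2/537) = +1]
  = (537/125)    [QR: 125 ≡ 1 mod 4, sign kept]
  = (37/125)    [537 ≡ 37 mod 125]
  = (125/37)    [QR: 37 ≡ 1 mod 4, sign kept]
  = (14/37)    [125 ≡ 14 mod 37]
  = -(7/37)    [37 ≡ 5 mod 8 ⇒ (2/37) = -1]
  = -(37/7)    [QR: 37 ≡ 1 mod 4, sign kept]
  = -(2/7)    [37 ≡ 2 mod 7]
  = -(1/7)    [7 ≡ 7 mod 8 ⇒ (2/7) = +1]
  = -1    [(1/7) = 1]
The Legendre symbol is -1, so x^2 ≡ 537 (mod 787) has no solution.

no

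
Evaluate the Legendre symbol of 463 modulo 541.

1

541 ≡ 1 (mod 4), so quadratic reciprocity gives (463|541) = (541|463). Reduce: 541 ≡ 78 (mod 463). Now have (78|463).
Factor out 2: 78 = 2·39. Since 463 ≡ 7 (mod 8), (2|463) = +1. Now have (39|463).
Both 39 ≡ 3 and 463 ≡ 3 (mod 4), so reciprocity gives (39|463) = -(463|39). Reduce: 463 ≡ 34 (mod 39). Now have -(34|39).
Factor out 2: 34 = 2·17. Since 39 ≡ 7 (mod 8), (2|39) = +1. Now have -(17|39).
17 ≡ 1 (mod 4), so quadratic reciprocity gives (17|39) = (39|17). Reduce: 39 ≡ 5 (mod 17). Now have -(5|17).
5 ≡ 1 (mod 4), so quadratic reciprocity gives (5|17) = (17|5). Reduce: 17 ≡ 2 (mod 5). Now have -(2|5).
Factor out 2: 2 = 2. Since 5 ≡ 5 (mod 8), (2|5) = -1. Now have (1|5).
(1|5) = 1. Collecting the sign factors: 1.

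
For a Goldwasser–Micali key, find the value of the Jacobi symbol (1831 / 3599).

Both 1831 ≡ 3 and 3599 ≡ 3 (mod 4), so reciprocity gives (1831 / 3599) = -(3599 / 1831). Reduce: 3599 ≡ 1768 (mod 1831). Now have -(1768 / 1831).
Factor out 2: 1768 = 2^3·221. Since 1831 ≡ 7 (mod 8), (2 / 1831) = +1, and (2 / 1831)^3 = +1. Now have -(221 / 1831).
221 ≡ 1 (mod 4), so quadratic reciprocity gives (221 / 1831) = (1831 / 221). Reduce: 1831 ≡ 63 (mod 221). Now have -(63 / 221).
221 ≡ 1 (mod 4), so quadratic reciprocity gives (63 / 221) = (221 / 63). Reduce: 221 ≡ 32 (mod 63). Now have -(32 / 63).
Factor out 2: 32 = 2^5. Since 63 ≡ 7 (mod 8), (2 / 63) = +1, and (2 / 63)^5 = +1. Now have -(1 / 63).
(1 / 63) = 1. Collecting the sign factors: -1.

-1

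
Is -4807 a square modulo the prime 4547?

yes

Pull out -1: (-4807|4547) = (-1|4547)·(4807|4547). Since 4547 ≡ 3 (mod 4), (-1|4547) = -1. Now have -(4807|4547).
Reduce the numerator: 4807 ≡ 260 (mod 4547), so (4807|4547) = (260|4547).
Factor out 2: 260 = 2^2·65. Since 4547 ≡ 3 (mod 8), (2|4547) = -1, and (2|4547)^2 = +1. Now have -(65|4547).
65 ≡ 1 (mod 4), so quadratic reciprocity gives (65|4547) = (4547|65). Reduce: 4547 ≡ 62 (mod 65). Now have -(62|65).
Factor out 2: 62 = 2·31. Since 65 ≡ 1 (mod 8), (2|65) = +1. Now have -(31|65).
65 ≡ 1 (mod 4), so quadratic reciprocity gives (31|65) = (65|31). Reduce: 65 ≡ 3 (mod 31). Now have -(3|31).
Both 3 ≡ 3 and 31 ≡ 3 (mod 4), so reciprocity gives (3|31) = -(31|3). Reduce: 31 ≡ 1 (mod 3). Now have (1|3).
(1|3) = 1. Collecting the sign factors: 1.
(-4807|4547) = 1, and 4547 is prime, so -4807 is a quadratic residue mod 4547.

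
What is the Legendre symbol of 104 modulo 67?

(104 / 67)
  = (37 / 67)    [104 ≡ 37 mod 67]
  = (67 / 37)    [QR: 37 ≡ 1 mod 4, sign kept]
  = (30 / 37)    [67 ≡ 30 mod 37]
  = -(15 / 37)    [37 ≡ 5 mod 8 ⇒ (2 / 37) = -1]
  = -(37 / 15)    [QR: 37 ≡ 1 mod 4, sign kept]
  = -(7 / 15)    [37 ≡ 7 mod 15]
  = (15 / 7)    [QR: both ≡ 3 mod 4, sign flips]
  = (1 / 7)    [15 ≡ 1 mod 7]
  = 1    [(1 / 7) = 1]

1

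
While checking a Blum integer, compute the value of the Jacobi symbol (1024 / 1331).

1

(1024 / 1331)
  = (1 / 1331)    [1331 ≡ 3 mod 8 ⇒ (2 / 1331)^10 = +1]
  = 1    [(1 / 1331) = 1]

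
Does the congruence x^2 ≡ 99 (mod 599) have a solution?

(99|599)
  = -(599|99)    [QR: both ≡ 3 mod 4, sign flips]
  = -(5|99)    [599 ≡ 5 mod 99]
  = -(99|5)    [QR: 5 ≡ 1 mod 4, sign kept]
  = -(4|5)    [99 ≡ 4 mod 5]
  = -(1|5)    [5 ≡ 5 mod 8 ⇒ (2|5)^2 = +1]
  = -1    [(1|5) = 1]
(99|599) = -1, and 599 is prime, so 99 is not a quadratic residue mod 599.

no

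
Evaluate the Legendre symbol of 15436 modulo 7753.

Reduce the numerator: 15436 ≡ 7683 (mod 7753), so (15436/7753) = (7683/7753).
7753 ≡ 1 (mod 4), so quadratic reciprocity gives (7683/7753) = (7753/7683). Reduce: 7753 ≡ 70 (mod 7683). Now have (70/7683).
Factor out 2: 70 = 2·35. Since 7683 ≡ 3 (mod 8), (2/7683) = -1. Now have -(35/7683).
Both 35 ≡ 3 and 7683 ≡ 3 (mod 4), so reciprocity gives (35/7683) = -(7683/35). Reduce: 7683 ≡ 18 (mod 35). Now have (18/35).
Factor out 2: 18 = 2·9. Since 35 ≡ 3 (mod 8), (2/35) = -1. Now have -(9/35).
9 ≡ 1 (mod 4), so quadratic reciprocity gives (9/35) = (35/9). Reduce: 35 ≡ 8 (mod 9). Now have -(8/9).
Factor out 2: 8 = 2^3. Since 9 ≡ 1 (mod 8), (2/9) = +1, and (2/9)^3 = +1. Now have -(1/9).
(1/9) = 1. Collecting the sign factors: -1.

-1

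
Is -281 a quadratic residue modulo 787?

Reduce the numerator: -281 ≡ 506 (mod 787), so (-281/787) = (506/787).
Factor out 2: 506 = 2·253. Since 787 ≡ 3 (mod 8), (2/787) = -1. Now have -(253/787).
253 ≡ 1 (mod 4), so quadratic reciprocity gives (253/787) = (787/253). Reduce: 787 ≡ 28 (mod 253). Now have -(28/253).
Factor out 2: 28 = 2^2·7. Since 253 ≡ 5 (mod 8), (2/253) = -1, and (2/253)^2 = +1. Now have -(7/253).
253 ≡ 1 (mod 4), so quadratic reciprocity gives (7/253) = (253/7). Reduce: 253 ≡ 1 (mod 7). Now have -(1/7).
(1/7) = 1. Collecting the sign factors: -1.
(-281/787) = -1, and 787 is prime, so -281 is not a quadratic residue mod 787.

no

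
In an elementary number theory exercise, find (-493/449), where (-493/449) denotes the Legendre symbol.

1

Reduce the numerator: -493 ≡ 405 (mod 449), so (-493/449) = (405/449).
405 ≡ 1 (mod 4), so quadratic reciprocity gives (405/449) = (449/405). Reduce: 449 ≡ 44 (mod 405). Now have (44/405).
Factor out 2: 44 = 2^2·11. Since 405 ≡ 5 (mod 8), (2/405) = -1, and (2/405)^2 = +1. Now have (11/405).
405 ≡ 1 (mod 4), so quadratic reciprocity gives (11/405) = (405/11). Reduce: 405 ≡ 9 (mod 11). Now have (9/11).
9 ≡ 1 (mod 4), so quadratic reciprocity gives (9/11) = (11/9). Reduce: 11 ≡ 2 (mod 9). Now have (2/9).
Factor out 2: 2 = 2. Since 9 ≡ 1 (mod 8), (2/9) = +1. Now have (1/9).
(1/9) = 1. Collecting the sign factors: 1.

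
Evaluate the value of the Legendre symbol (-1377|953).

Reduce the numerator: -1377 ≡ 529 (mod 953), so (-1377|953) = (529|953).
529 ≡ 1 (mod 4), so quadratic reciprocity gives (529|953) = (953|529). Reduce: 953 ≡ 424 (mod 529). Now have (424|529).
Factor out 2: 424 = 2^3·53. Since 529 ≡ 1 (mod 8), (2|529) = +1, and (2|529)^3 = +1. Now have (53|529).
53 ≡ 1 (mod 4), so quadratic reciprocity gives (53|529) = (529|53). Reduce: 529 ≡ 52 (mod 53). Now have (52|53).
Factor out 2: 52 = 2^2·13. Since 53 ≡ 5 (mod 8), (2|53) = -1, and (2|53)^2 = +1. Now have (13|53).
13 ≡ 1 (mod 4), so quadratic reciprocity gives (13|53) = (53|13). Reduce: 53 ≡ 1 (mod 13). Now have (1|13).
(1|13) = 1. Collecting the sign factors: 1.

1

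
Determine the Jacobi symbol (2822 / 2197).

(2822 / 2197)
  = (625 / 2197)    [2822 ≡ 625 mod 2197]
  = (2197 / 625)    [QR: 625 ≡ 1 mod 4, sign kept]
  = (322 / 625)    [2197 ≡ 322 mod 625]
  = (161 / 625)    [625 ≡ 1 mod 8 ⇒ (2 / 625) = +1]
  = (625 / 161)    [QR: 161 ≡ 1 mod 4, sign kept]
  = (142 / 161)    [625 ≡ 142 mod 161]
  = (71 / 161)    [161 ≡ 1 mod 8 ⇒ (2 / 161) = +1]
  = (161 / 71)    [QR: 161 ≡ 1 mod 4, sign kept]
  = (19 / 71)    [161 ≡ 19 mod 71]
  = -(71 / 19)    [QR: both ≡ 3 mod 4, sign flips]
  = -(14 / 19)    [71 ≡ 14 mod 19]
  = (7 / 19)    [19 ≡ 3 mod 8 ⇒ (2 / 19) = -1]
  = -(19 / 7)    [QR: both ≡ 3 mod 4, sign flips]
  = -(5 / 7)    [19 ≡ 5 mod 7]
  = -(7 / 5)    [QR: 5 ≡ 1 mod 4, sign kept]
  = -(2 / 5)    [7 ≡ 2 mod 5]
  = (1 / 5)    [5 ≡ 5 mod 8 ⇒ (2 / 5) = -1]
  = 1    [(1 / 5) = 1]

1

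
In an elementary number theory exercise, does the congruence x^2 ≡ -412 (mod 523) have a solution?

yes

Pull out -1: (-412|523) = (-1|523)·(412|523). Since 523 ≡ 3 (mod 4), (-1|523) = -1. Now have -(412|523).
Factor out 2: 412 = 2^2·103. Since 523 ≡ 3 (mod 8), (2|523) = -1, and (2|523)^2 = +1. Now have -(103|523).
Both 103 ≡ 3 and 523 ≡ 3 (mod 4), so reciprocity gives (103|523) = -(523|103). Reduce: 523 ≡ 8 (mod 103). Now have (8|103).
Factor out 2: 8 = 2^3. Since 103 ≡ 7 (mod 8), (2|103) = +1, and (2|103)^3 = +1. Now have (1|103).
(1|103) = 1. Collecting the sign factors: 1.
The Legendre symbol is 1, so x^2 ≡ -412 (mod 523) has solution.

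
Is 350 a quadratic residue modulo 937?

Factor out 2: 350 = 2·175. Since 937 ≡ 1 (mod 8), (2/937) = +1. Now have (175/937).
937 ≡ 1 (mod 4), so quadratic reciprocity gives (175/937) = (937/175). Reduce: 937 ≡ 62 (mod 175). Now have (62/175).
Factor out 2: 62 = 2·31. Since 175 ≡ 7 (mod 8), (2/175) = +1. Now have (31/175).
Both 31 ≡ 3 and 175 ≡ 3 (mod 4), so reciprocity gives (31/175) = -(175/31). Reduce: 175 ≡ 20 (mod 31). Now have -(20/31).
Factor out 2: 20 = 2^2·5. Since 31 ≡ 7 (mod 8), (2/31) = +1, and (2/31)^2 = +1. Now have -(5/31).
5 ≡ 1 (mod 4), so quadratic reciprocity gives (5/31) = (31/5). Reduce: 31 ≡ 1 (mod 5). Now have -(1/5).
(1/5) = 1. Collecting the sign factors: -1.
The Legendre symbol is -1, so x^2 ≡ 350 (mod 937) has no solution.

no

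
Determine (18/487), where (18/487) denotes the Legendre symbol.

1

(18/487)
  = (9/487)    [487 ≡ 7 mod 8 ⇒ (2/487) = +1]
  = (487/9)    [QR: 9 ≡ 1 mod 4, sign kept]
  = (1/9)    [487 ≡ 1 mod 9]
  = 1    [(1/9) = 1]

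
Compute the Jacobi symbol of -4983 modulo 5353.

Pull out -1: (-4983/5353) = (-1/5353)·(4983/5353). Since 5353 ≡ 1 (mod 4), (-1/5353) = +1. Now have (4983/5353).
5353 ≡ 1 (mod 4), so quadratic reciprocity gives (4983/5353) = (5353/4983). Reduce: 5353 ≡ 370 (mod 4983). Now have (370/4983).
Factor out 2: 370 = 2·185. Since 4983 ≡ 7 (mod 8), (2/4983) = +1. Now have (185/4983).
185 ≡ 1 (mod 4), so quadratic reciprocity gives (185/4983) = (4983/185). Reduce: 4983 ≡ 173 (mod 185). Now have (173/185).
173 ≡ 1 (mod 4), so quadratic reciprocity gives (173/185) = (185/173). Reduce: 185 ≡ 12 (mod 173). Now have (12/173).
Factor out 2: 12 = 2^2·3. Since 173 ≡ 5 (mod 8), (2/173) = -1, and (2/173)^2 = +1. Now have (3/173).
173 ≡ 1 (mod 4), so quadratic reciprocity gives (3/173) = (173/3). Reduce: 173 ≡ 2 (mod 3). Now have (2/3).
Factor out 2: 2 = 2. Since 3 ≡ 3 (mod 8), (2/3) = -1. Now have -(1/3).
(1/3) = 1. Collecting the sign factors: -1.

-1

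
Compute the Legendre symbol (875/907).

1

Both 875 ≡ 3 and 907 ≡ 3 (mod 4), so reciprocity gives (875/907) = -(907/875). Reduce: 907 ≡ 32 (mod 875). Now have -(32/875).
Factor out 2: 32 = 2^5. Since 875 ≡ 3 (mod 8), (2/875) = -1, and (2/875)^5 = -1. Now have (1/875).
(1/875) = 1. Collecting the sign factors: 1.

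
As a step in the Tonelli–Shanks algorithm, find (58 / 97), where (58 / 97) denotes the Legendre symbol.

-1

Factor out 2: 58 = 2·29. Since 97 ≡ 1 (mod 8), (2 / 97) = +1. Now have (29 / 97).
29 ≡ 1 (mod 4), so quadratic reciprocity gives (29 / 97) = (97 / 29). Reduce: 97 ≡ 10 (mod 29). Now have (10 / 29).
Factor out 2: 10 = 2·5. Since 29 ≡ 5 (mod 8), (2 / 29) = -1. Now have -(5 / 29).
5 ≡ 1 (mod 4), so quadratic reciprocity gives (5 / 29) = (29 / 5). Reduce: 29 ≡ 4 (mod 5). Now have -(4 / 5).
Factor out 2: 4 = 2^2. Since 5 ≡ 5 (mod 8), (2 / 5) = -1, and (2 / 5)^2 = +1. Now have -(1 / 5).
(1 / 5) = 1. Collecting the sign factors: -1.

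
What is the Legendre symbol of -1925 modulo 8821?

Pull out -1: (-1925/8821) = (-1/8821)·(1925/8821). Since 8821 ≡ 1 (mod 4), (-1/8821) = +1. Now have (1925/8821).
1925 ≡ 1 (mod 4), so quadratic reciprocity gives (1925/8821) = (8821/1925). Reduce: 8821 ≡ 1121 (mod 1925). Now have (1121/1925).
1121 ≡ 1 (mod 4), so quadratic reciprocity gives (1121/1925) = (1925/1121). Reduce: 1925 ≡ 804 (mod 1121). Now have (804/1121).
Factor out 2: 804 = 2^2·201. Since 1121 ≡ 1 (mod 8), (2/1121) = +1, and (2/1121)^2 = +1. Now have (201/1121).
201 ≡ 1 (mod 4), so quadratic reciprocity gives (201/1121) = (1121/201). Reduce: 1121 ≡ 116 (mod 201). Now have (116/201).
Factor out 2: 116 = 2^2·29. Since 201 ≡ 1 (mod 8), (2/201) = +1, and (2/201)^2 = +1. Now have (29/201).
29 ≡ 1 (mod 4), so quadratic reciprocity gives (29/201) = (201/29). Reduce: 201 ≡ 27 (mod 29). Now have (27/29).
29 ≡ 1 (mod 4), so quadratic reciprocity gives (27/29) = (29/27). Reduce: 29 ≡ 2 (mod 27). Now have (2/27).
Factor out 2: 2 = 2. Since 27 ≡ 3 (mod 8), (2/27) = -1. Now have -(1/27).
(1/27) = 1. Collecting the sign factors: -1.

-1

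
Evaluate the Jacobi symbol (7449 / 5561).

1

(7449 / 5561)
  = (1888 / 5561)    [7449 ≡ 1888 mod 5561]
  = (59 / 5561)    [5561 ≡ 1 mod 8 ⇒ (2 / 5561)^5 = +1]
  = (5561 / 59)    [QR: 5561 ≡ 1 mod 4, sign kept]
  = (15 / 59)    [5561 ≡ 15 mod 59]
  = -(59 / 15)    [QR: both ≡ 3 mod 4, sign flips]
  = -(14 / 15)    [59 ≡ 14 mod 15]
  = -(7 / 15)    [15 ≡ 7 mod 8 ⇒ (2 / 15) = +1]
  = (15 / 7)    [QR: both ≡ 3 mod 4, sign flips]
  = (1 / 7)    [15 ≡ 1 mod 7]
  = 1    [(1 / 7) = 1]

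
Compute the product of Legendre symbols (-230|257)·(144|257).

-1

By multiplicativity, (-230·144|257) = (-230|257)·(144|257).
First factor (-230|257):
(-230|257)
  = (27|257)    [-230 ≡ 27 mod 257]
  = (257|27)    [QR: 257 ≡ 1 mod 4, sign kept]
  = (14|27)    [257 ≡ 14 mod 27]
  = -(7|27)    [27 ≡ 3 mod 8 ⇒ (2|27) = -1]
  = (27|7)    [QR: both ≡ 3 mod 4, sign flips]
  = (6|7)    [27 ≡ 6 mod 7]
  = (3|7)    [7 ≡ 7 mod 8 ⇒ (2|7) = +1]
  = -(7|3)    [QR: both ≡ 3 mod 4, sign flips]
  = -(1|3)    [7 ≡ 1 mod 3]
  = -1    [(1|3) = 1]
Second factor (144|257):
(144|257)
  = (9|257)    [257 ≡ 1 mod 8 ⇒ (2|257)^4 = +1]
  = (257|9)    [QR: 9 ≡ 1 mod 4, sign kept]
  = (5|9)    [257 ≡ 5 mod 9]
  = (9|5)    [QR: 5 ≡ 1 mod 4, sign kept]
  = (4|5)    [9 ≡ 4 mod 5]
  = (1|5)    [5 ≡ 5 mod 8 ⇒ (2|5)^2 = +1]
  = 1    [(1|5) = 1]
Product: (-1)·(1) = -1.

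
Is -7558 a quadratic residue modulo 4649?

no

Reduce the numerator: -7558 ≡ 1740 (mod 4649), so (-7558/4649) = (1740/4649).
Factor out 2: 1740 = 2^2·435. Since 4649 ≡ 1 (mod 8), (2/4649) = +1, and (2/4649)^2 = +1. Now have (435/4649).
4649 ≡ 1 (mod 4), so quadratic reciprocity gives (435/4649) = (4649/435). Reduce: 4649 ≡ 299 (mod 435). Now have (299/435).
Both 299 ≡ 3 and 435 ≡ 3 (mod 4), so reciprocity gives (299/435) = -(435/299). Reduce: 435 ≡ 136 (mod 299). Now have -(136/299).
Factor out 2: 136 = 2^3·17. Since 299 ≡ 3 (mod 8), (2/299) = -1, and (2/299)^3 = -1. Now have (17/299).
17 ≡ 1 (mod 4), so quadratic reciprocity gives (17/299) = (299/17). Reduce: 299 ≡ 10 (mod 17). Now have (10/17).
Factor out 2: 10 = 2·5. Since 17 ≡ 1 (mod 8), (2/17) = +1. Now have (5/17).
5 ≡ 1 (mod 4), so quadratic reciprocity gives (5/17) = (17/5). Reduce: 17 ≡ 2 (mod 5). Now have (2/5).
Factor out 2: 2 = 2. Since 5 ≡ 5 (mod 8), (2/5) = -1. Now have -(1/5).
(1/5) = 1. Collecting the sign factors: -1.
(-7558/4649) = -1, and 4649 is prime, so -7558 is not a quadratic residue mod 4649.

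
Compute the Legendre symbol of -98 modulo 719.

(-98 / 719)
  = (621 / 719)    [-98 ≡ 621 mod 719]
  = (719 / 621)    [QR: 621 ≡ 1 mod 4, sign kept]
  = (98 / 621)    [719 ≡ 98 mod 621]
  = -(49 / 621)    [621 ≡ 5 mod 8 ⇒ (2 / 621) = -1]
  = -(621 / 49)    [QR: 49 ≡ 1 mod 4, sign kept]
  = -(33 / 49)    [621 ≡ 33 mod 49]
  = -(49 / 33)    [QR: 33 ≡ 1 mod 4, sign kept]
  = -(16 / 33)    [49 ≡ 16 mod 33]
  = -(1 / 33)    [33 ≡ 1 mod 8 ⇒ (2 / 33)^4 = +1]
  = -1    [(1 / 33) = 1]

-1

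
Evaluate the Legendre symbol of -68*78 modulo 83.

-1

By multiplicativity, (-68·78/83) = (-68/83)·(78/83).
First factor (-68/83):
Pull out -1: (-68/83) = (-1/83)·(68/83). Since 83 ≡ 3 (mod 4), (-1/83) = -1. Now have -(68/83).
Factor out 2: 68 = 2^2·17. Since 83 ≡ 3 (mod 8), (2/83) = -1, and (2/83)^2 = +1. Now have -(17/83).
17 ≡ 1 (mod 4), so quadratic reciprocity gives (17/83) = (83/17). Reduce: 83 ≡ 15 (mod 17). Now have -(15/17).
17 ≡ 1 (mod 4), so quadratic reciprocity gives (15/17) = (17/15). Reduce: 17 ≡ 2 (mod 15). Now have -(2/15).
Factor out 2: 2 = 2. Since 15 ≡ 7 (mod 8), (2/15) = +1. Now have -(1/15).
(1/15) = 1. Collecting the sign factors: -1.
Second factor (78/83):
Factor out 2: 78 = 2·39. Since 83 ≡ 3 (mod 8), (2/83) = -1. Now have -(39/83).
Both 39 ≡ 3 and 83 ≡ 3 (mod 4), so reciprocity gives (39/83) = -(83/39). Reduce: 83 ≡ 5 (mod 39). Now have (5/39).
5 ≡ 1 (mod 4), so quadratic reciprocity gives (5/39) = (39/5). Reduce: 39 ≡ 4 (mod 5). Now have (4/5).
Factor out 2: 4 = 2^2. Since 5 ≡ 5 (mod 8), (2/5) = -1, and (2/5)^2 = +1. Now have (1/5).
(1/5) = 1. Collecting the sign factors: 1.
Product: (-1)·(1) = -1.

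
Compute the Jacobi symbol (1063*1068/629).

1

By multiplicativity, (1063·1068/629) = (1063/629)·(1068/629).
First factor (1063/629):
(1063/629)
  = (434/629)    [1063 ≡ 434 mod 629]
  = -(217/629)    [629 ≡ 5 mod 8 ⇒ (2/629) = -1]
  = -(629/217)    [QR: 217 ≡ 1 mod 4, sign kept]
  = -(195/217)    [629 ≡ 195 mod 217]
  = -(217/195)    [QR: 217 ≡ 1 mod 4, sign kept]
  = -(22/195)    [217 ≡ 22 mod 195]
  = (11/195)    [195 ≡ 3 mod 8 ⇒ (2/195) = -1]
  = -(195/11)    [QR: both ≡ 3 mod 4, sign flips]
  = -(8/11)    [195 ≡ 8 mod 11]
  = (1/11)    [11 ≡ 3 mod 8 ⇒ (2/11)^3 = -1]
  = 1    [(1/11) = 1]
Second factor (1068/629):
(1068/629)
  = (439/629)    [1068 ≡ 439 mod 629]
  = (629/439)    [QR: 629 ≡ 1 mod 4, sign kept]
  = (190/439)    [629 ≡ 190 mod 439]
  = (95/439)    [439 ≡ 7 mod 8 ⇒ (2/439) = +1]
  = -(439/95)    [QR: both ≡ 3 mod 4, sign flips]
  = -(59/95)    [439 ≡ 59 mod 95]
  = (95/59)    [QR: both ≡ 3 mod 4, sign flips]
  = (36/59)    [95 ≡ 36 mod 59]
  = (9/59)    [59 ≡ 3 mod 8 ⇒ (2/59)^2 = +1]
  = (59/9)    [QR: 9 ≡ 1 mod 4, sign kept]
  = (5/9)    [59 ≡ 5 mod 9]
  = (9/5)    [QR: 5 ≡ 1 mod 4, sign kept]
  = (4/5)    [9 ≡ 4 mod 5]
  = (1/5)    [5 ≡ 5 mod 8 ⇒ (2/5)^2 = +1]
  = 1    [(1/5) = 1]
Product: (1)·(1) = 1.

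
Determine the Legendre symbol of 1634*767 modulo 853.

By multiplicativity, (1634·767/853) = (1634/853)·(767/853).
First factor (1634/853):
Reduce the numerator: 1634 ≡ 781 (mod 853), so (1634/853) = (781/853).
781 ≡ 1 (mod 4), so quadratic reciprocity gives (781/853) = (853/781). Reduce: 853 ≡ 72 (mod 781). Now have (72/781).
Factor out 2: 72 = 2^3·9. Since 781 ≡ 5 (mod 8), (2/781) = -1, and (2/781)^3 = -1. Now have -(9/781).
9 ≡ 1 (mod 4), so quadratic reciprocity gives (9/781) = (781/9). Reduce: 781 ≡ 7 (mod 9). Now have -(7/9).
9 ≡ 1 (mod 4), so quadratic reciprocity gives (7/9) = (9/7). Reduce: 9 ≡ 2 (mod 7). Now have -(2/7).
Factor out 2: 2 = 2. Since 7 ≡ 7 (mod 8), (2/7) = +1. Now have -(1/7).
(1/7) = 1. Collecting the sign factors: -1.
Second factor (767/853):
853 ≡ 1 (mod 4), so quadratic reciprocity gives (767/853) = (853/767). Reduce: 853 ≡ 86 (mod 767). Now have (86/767).
Factor out 2: 86 = 2·43. Since 767 ≡ 7 (mod 8), (2/767) = +1. Now have (43/767).
Both 43 ≡ 3 and 767 ≡ 3 (mod 4), so reciprocity gives (43/767) = -(767/43). Reduce: 767 ≡ 36 (mod 43). Now have -(36/43).
Factor out 2: 36 = 2^2·9. Since 43 ≡ 3 (mod 8), (2/43) = -1, and (2/43)^2 = +1. Now have -(9/43).
9 ≡ 1 (mod 4), so quadratic reciprocity gives (9/43) = (43/9). Reduce: 43 ≡ 7 (mod 9). Now have -(7/9).
9 ≡ 1 (mod 4), so quadratic reciprocity gives (7/9) = (9/7). Reduce: 9 ≡ 2 (mod 7). Now have -(2/7).
Factor out 2: 2 = 2. Since 7 ≡ 7 (mod 8), (2/7) = +1. Now have -(1/7).
(1/7) = 1. Collecting the sign factors: -1.
Product: (-1)·(-1) = 1.

1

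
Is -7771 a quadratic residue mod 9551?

no

(-7771|9551)
  = (1780|9551)    [-7771 ≡ 1780 mod 9551]
  = (445|9551)    [9551 ≡ 7 mod 8 ⇒ (2|9551)^2 = +1]
  = (9551|445)    [QR: 445 ≡ 1 mod 4, sign kept]
  = (206|445)    [9551 ≡ 206 mod 445]
  = -(103|445)    [445 ≡ 5 mod 8 ⇒ (2|445) = -1]
  = -(445|103)    [QR: 445 ≡ 1 mod 4, sign kept]
  = -(33|103)    [445 ≡ 33 mod 103]
  = -(103|33)    [QR: 33 ≡ 1 mod 4, sign kept]
  = -(4|33)    [103 ≡ 4 mod 33]
  = -(1|33)    [33 ≡ 1 mod 8 ⇒ (2|33)^2 = +1]
  = -1    [(1|33) = 1]
(-7771|9551) = -1, and 9551 is prime, so -7771 is not a quadratic residue mod 9551.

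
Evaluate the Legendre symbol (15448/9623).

-1

Reduce the numerator: 15448 ≡ 5825 (mod 9623), so (15448/9623) = (5825/9623).
5825 ≡ 1 (mod 4), so quadratic reciprocity gives (5825/9623) = (9623/5825). Reduce: 9623 ≡ 3798 (mod 5825). Now have (3798/5825).
Factor out 2: 3798 = 2·1899. Since 5825 ≡ 1 (mod 8), (2/5825) = +1. Now have (1899/5825).
5825 ≡ 1 (mod 4), so quadratic reciprocity gives (1899/5825) = (5825/1899). Reduce: 5825 ≡ 128 (mod 1899). Now have (128/1899).
Factor out 2: 128 = 2^7. Since 1899 ≡ 3 (mod 8), (2/1899) = -1, and (2/1899)^7 = -1. Now have -(1/1899).
(1/1899) = 1. Collecting the sign factors: -1.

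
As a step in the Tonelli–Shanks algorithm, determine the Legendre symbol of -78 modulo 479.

1

(-78/479)
  = -(78/479)    [479 ≡ 3 mod 4 ⇒ (-1/479) = -1]
  = -(39/479)    [479 ≡ 7 mod 8 ⇒ (2/479) = +1]
  = (479/39)    [QR: both ≡ 3 mod 4, sign flips]
  = (11/39)    [479 ≡ 11 mod 39]
  = -(39/11)    [QR: both ≡ 3 mod 4, sign flips]
  = -(6/11)    [39 ≡ 6 mod 11]
  = (3/11)    [11 ≡ 3 mod 8 ⇒ (2/11) = -1]
  = -(11/3)    [QR: both ≡ 3 mod 4, sign flips]
  = -(2/3)    [11 ≡ 2 mod 3]
  = (1/3)    [3 ≡ 3 mod 8 ⇒ (2/3) = -1]
  = 1    [(1/3) = 1]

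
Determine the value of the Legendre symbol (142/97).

Reduce the numerator: 142 ≡ 45 (mod 97), so (142/97) = (45/97).
45 ≡ 1 (mod 4), so quadratic reciprocity gives (45/97) = (97/45). Reduce: 97 ≡ 7 (mod 45). Now have (7/45).
45 ≡ 1 (mod 4), so quadratic reciprocity gives (7/45) = (45/7). Reduce: 45 ≡ 3 (mod 7). Now have (3/7).
Both 3 ≡ 3 and 7 ≡ 3 (mod 4), so reciprocity gives (3/7) = -(7/3). Reduce: 7 ≡ 1 (mod 3). Now have -(1/3).
(1/3) = 1. Collecting the sign factors: -1.

-1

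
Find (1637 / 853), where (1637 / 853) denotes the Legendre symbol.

(1637 / 853)
  = (784 / 853)    [1637 ≡ 784 mod 853]
  = (49 / 853)    [853 ≡ 5 mod 8 ⇒ (2 / 853)^4 = +1]
  = (853 / 49)    [QR: 49 ≡ 1 mod 4, sign kept]
  = (20 / 49)    [853 ≡ 20 mod 49]
  = (5 / 49)    [49 ≡ 1 mod 8 ⇒ (2 / 49)^2 = +1]
  = (49 / 5)    [QR: 5 ≡ 1 mod 4, sign kept]
  = (4 / 5)    [49 ≡ 4 mod 5]
  = (1 / 5)    [5 ≡ 5 mod 8 ⇒ (2 / 5)^2 = +1]
  = 1    [(1 / 5) = 1]

1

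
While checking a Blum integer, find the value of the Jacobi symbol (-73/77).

(-73/77)
  = (73/77)    [77 ≡ 1 mod 4 ⇒ (-1/77) = +1]
  = (77/73)    [QR: 73 ≡ 1 mod 4, sign kept]
  = (4/73)    [77 ≡ 4 mod 73]
  = (1/73)    [73 ≡ 1 mod 8 ⇒ (2/73)^2 = +1]
  = 1    [(1/73) = 1]

1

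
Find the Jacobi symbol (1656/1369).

1

(1656/1369)
  = (287/1369)    [1656 ≡ 287 mod 1369]
  = (1369/287)    [QR: 1369 ≡ 1 mod 4, sign kept]
  = (221/287)    [1369 ≡ 221 mod 287]
  = (287/221)    [QR: 221 ≡ 1 mod 4, sign kept]
  = (66/221)    [287 ≡ 66 mod 221]
  = -(33/221)    [221 ≡ 5 mod 8 ⇒ (2/221) = -1]
  = -(221/33)    [QR: 33 ≡ 1 mod 4, sign kept]
  = -(23/33)    [221 ≡ 23 mod 33]
  = -(33/23)    [QR: 33 ≡ 1 mod 4, sign kept]
  = -(10/23)    [33 ≡ 10 mod 23]
  = -(5/23)    [23 ≡ 7 mod 8 ⇒ (2/23) = +1]
  = -(23/5)    [QR: 5 ≡ 1 mod 4, sign kept]
  = -(3/5)    [23 ≡ 3 mod 5]
  = -(5/3)    [QR: 5 ≡ 1 mod 4, sign kept]
  = -(2/3)    [5 ≡ 2 mod 3]
  = (1/3)    [3 ≡ 3 mod 8 ⇒ (2/3) = -1]
  = 1    [(1/3) = 1]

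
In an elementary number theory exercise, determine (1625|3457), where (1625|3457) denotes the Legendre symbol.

(1625|3457)
  = (3457|1625)    [QR: 1625 ≡ 1 mod 4, sign kept]
  = (207|1625)    [3457 ≡ 207 mod 1625]
  = (1625|207)    [QR: 1625 ≡ 1 mod 4, sign kept]
  = (176|207)    [1625 ≡ 176 mod 207]
  = (11|207)    [207 ≡ 7 mod 8 ⇒ (2|207)^4 = +1]
  = -(207|11)    [QR: both ≡ 3 mod 4, sign flips]
  = -(9|11)    [207 ≡ 9 mod 11]
  = -(11|9)    [QR: 9 ≡ 1 mod 4, sign kept]
  = -(2|9)    [11 ≡ 2 mod 9]
  = -(1|9)    [9 ≡ 1 mod 8 ⇒ (2|9) = +1]
  = -1    [(1|9) = 1]

-1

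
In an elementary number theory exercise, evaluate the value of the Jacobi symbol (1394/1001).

(1394/1001)
  = (393/1001)    [1394 ≡ 393 mod 1001]
  = (1001/393)    [QR: 393 ≡ 1 mod 4, sign kept]
  = (215/393)    [1001 ≡ 215 mod 393]
  = (393/215)    [QR: 393 ≡ 1 mod 4, sign kept]
  = (178/215)    [393 ≡ 178 mod 215]
  = (89/215)    [215 ≡ 7 mod 8 ⇒ (2/215) = +1]
  = (215/89)    [QR: 89 ≡ 1 mod 4, sign kept]
  = (37/89)    [215 ≡ 37 mod 89]
  = (89/37)    [QR: 37 ≡ 1 mod 4, sign kept]
  = (15/37)    [89 ≡ 15 mod 37]
  = (37/15)    [QR: 37 ≡ 1 mod 4, sign kept]
  = (7/15)    [37 ≡ 7 mod 15]
  = -(15/7)    [QR: both ≡ 3 mod 4, sign flips]
  = -(1/7)    [15 ≡ 1 mod 7]
  = -1    [(1/7) = 1]

-1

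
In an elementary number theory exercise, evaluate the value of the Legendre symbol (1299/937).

(1299/937)
  = (362/937)    [1299 ≡ 362 mod 937]
  = (181/937)    [937 ≡ 1 mod 8 ⇒ (2/937) = +1]
  = (937/181)    [QR: 181 ≡ 1 mod 4, sign kept]
  = (32/181)    [937 ≡ 32 mod 181]
  = -(1/181)    [181 ≡ 5 mod 8 ⇒ (2/181)^5 = -1]
  = -1    [(1/181) = 1]

-1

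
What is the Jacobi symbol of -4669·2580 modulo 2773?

1

By multiplicativity, (-4669·2580/2773) = (-4669/2773)·(2580/2773).
First factor (-4669/2773):
Reduce the numerator: -4669 ≡ 877 (mod 2773), so (-4669/2773) = (877/2773).
877 ≡ 1 (mod 4), so quadratic reciprocity gives (877/2773) = (2773/877). Reduce: 2773 ≡ 142 (mod 877). Now have (142/877).
Factor out 2: 142 = 2·71. Since 877 ≡ 5 (mod 8), (2/877) = -1. Now have -(71/877).
877 ≡ 1 (mod 4), so quadratic reciprocity gives (71/877) = (877/71). Reduce: 877 ≡ 25 (mod 71). Now have -(25/71).
25 ≡ 1 (mod 4), so quadratic reciprocity gives (25/71) = (71/25). Reduce: 71 ≡ 21 (mod 25). Now have -(21/25).
21 ≡ 1 (mod 4), so quadratic reciprocity gives (21/25) = (25/21). Reduce: 25 ≡ 4 (mod 21). Now have -(4/21).
Factor out 2: 4 = 2^2. Since 21 ≡ 5 (mod 8), (2/21) = -1, and (2/21)^2 = +1. Now have -(1/21).
(1/21) = 1. Collecting the sign factors: -1.
Second factor (2580/2773):
Factor out 2: 2580 = 2^2·645. Since 2773 ≡ 5 (mod 8), (2/2773) = -1, and (2/2773)^2 = +1. Now have (645/2773).
645 ≡ 1 (mod 4), so quadratic reciprocity gives (645/2773) = (2773/645). Reduce: 2773 ≡ 193 (mod 645). Now have (193/645).
193 ≡ 1 (mod 4), so quadratic reciprocity gives (193/645) = (645/193). Reduce: 645 ≡ 66 (mod 193). Now have (66/193).
Factor out 2: 66 = 2·33. Since 193 ≡ 1 (mod 8), (2/193) = +1. Now have (33/193).
33 ≡ 1 (mod 4), so quadratic reciprocity gives (33/193) = (193/33). Reduce: 193 ≡ 28 (mod 33). Now have (28/33).
Factor out 2: 28 = 2^2·7. Since 33 ≡ 1 (mod 8), (2/33) = +1, and (2/33)^2 = +1. Now have (7/33).
33 ≡ 1 (mod 4), so quadratic reciprocity gives (7/33) = (33/7). Reduce: 33 ≡ 5 (mod 7). Now have (5/7).
5 ≡ 1 (mod 4), so quadratic reciprocity gives (5/7) = (7/5). Reduce: 7 ≡ 2 (mod 5). Now have (2/5).
Factor out 2: 2 = 2. Since 5 ≡ 5 (mod 8), (2/5) = -1. Now have -(1/5).
(1/5) = 1. Collecting the sign factors: -1.
Product: (-1)·(-1) = 1.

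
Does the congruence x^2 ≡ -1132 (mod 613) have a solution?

no

Reduce the numerator: -1132 ≡ 94 (mod 613), so (-1132/613) = (94/613).
Factor out 2: 94 = 2·47. Since 613 ≡ 5 (mod 8), (2/613) = -1. Now have -(47/613).
613 ≡ 1 (mod 4), so quadratic reciprocity gives (47/613) = (613/47). Reduce: 613 ≡ 2 (mod 47). Now have -(2/47).
Factor out 2: 2 = 2. Since 47 ≡ 7 (mod 8), (2/47) = +1. Now have -(1/47).
(1/47) = 1. Collecting the sign factors: -1.
The Legendre symbol is -1, so x^2 ≡ -1132 (mod 613) has no solution.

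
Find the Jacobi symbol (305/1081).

305 ≡ 1 (mod 4), so quadratic reciprocity gives (305/1081) = (1081/305). Reduce: 1081 ≡ 166 (mod 305). Now have (166/305).
Factor out 2: 166 = 2·83. Since 305 ≡ 1 (mod 8), (2/305) = +1. Now have (83/305).
305 ≡ 1 (mod 4), so quadratic reciprocity gives (83/305) = (305/83). Reduce: 305 ≡ 56 (mod 83). Now have (56/83).
Factor out 2: 56 = 2^3·7. Since 83 ≡ 3 (mod 8), (2/83) = -1, and (2/83)^3 = -1. Now have -(7/83).
Both 7 ≡ 3 and 83 ≡ 3 (mod 4), so reciprocity gives (7/83) = -(83/7). Reduce: 83 ≡ 6 (mod 7). Now have (6/7).
Factor out 2: 6 = 2·3. Since 7 ≡ 7 (mod 8), (2/7) = +1. Now have (3/7).
Both 3 ≡ 3 and 7 ≡ 3 (mod 4), so reciprocity gives (3/7) = -(7/3). Reduce: 7 ≡ 1 (mod 3). Now have -(1/3).
(1/3) = 1. Collecting the sign factors: -1.

-1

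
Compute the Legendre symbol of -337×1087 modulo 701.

By multiplicativity, (-337·1087 / 701) = (-337 / 701)·(1087 / 701).
First factor (-337 / 701):
(-337 / 701)
  = (364 / 701)    [-337 ≡ 364 mod 701]
  = (91 / 701)    [701 ≡ 5 mod 8 ⇒ (2 / 701)^2 = +1]
  = (701 / 91)    [QR: 701 ≡ 1 mod 4, sign kept]
  = (64 / 91)    [701 ≡ 64 mod 91]
  = (1 / 91)    [91 ≡ 3 mod 8 ⇒ (2 / 91)^6 = +1]
  = 1    [(1 / 91) = 1]
Second factor (1087 / 701):
(1087 / 701)
  = (386 / 701)    [1087 ≡ 386 mod 701]
  = -(193 / 701)    [701 ≡ 5 mod 8 ⇒ (2 / 701) = -1]
  = -(701 / 193)    [QR: 193 ≡ 1 mod 4, sign kept]
  = -(122 / 193)    [701 ≡ 122 mod 193]
  = -(61 / 193)    [193 ≡ 1 mod 8 ⇒ (2 / 193) = +1]
  = -(193 / 61)    [QR: 61 ≡ 1 mod 4, sign kept]
  = -(10 / 61)    [193 ≡ 10 mod 61]
  = (5 / 61)    [61 ≡ 5 mod 8 ⇒ (2 / 61) = -1]
  = (61 / 5)    [QR: 5 ≡ 1 mod 4, sign kept]
  = (1 / 5)    [61 ≡ 1 mod 5]
  = 1    [(1 / 5) = 1]
Product: (1)·(1) = 1.

1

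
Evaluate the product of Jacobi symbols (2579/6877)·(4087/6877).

By multiplicativity, (2579·4087/6877) = (2579/6877)·(4087/6877).
First factor (2579/6877):
6877 ≡ 1 (mod 4), so quadratic reciprocity gives (2579/6877) = (6877/2579). Reduce: 6877 ≡ 1719 (mod 2579). Now have (1719/2579).
Both 1719 ≡ 3 and 2579 ≡ 3 (mod 4), so reciprocity gives (1719/2579) = -(2579/1719). Reduce: 2579 ≡ 860 (mod 1719). Now have -(860/1719).
Factor out 2: 860 = 2^2·215. Since 1719 ≡ 7 (mod 8), (2/1719) = +1, and (2/1719)^2 = +1. Now have -(215/1719).
Both 215 ≡ 3 and 1719 ≡ 3 (mod 4), so reciprocity gives (215/1719) = -(1719/215). Reduce: 1719 ≡ 214 (mod 215). Now have (214/215).
Factor out 2: 214 = 2·107. Since 215 ≡ 7 (mod 8), (2/215) = +1. Now have (107/215).
Both 107 ≡ 3 and 215 ≡ 3 (mod 4), so reciprocity gives (107/215) = -(215/107). Reduce: 215 ≡ 1 (mod 107). Now have -(1/107).
(1/107) = 1. Collecting the sign factors: -1.
Second factor (4087/6877):
6877 ≡ 1 (mod 4), so quadratic reciprocity gives (4087/6877) = (6877/4087). Reduce: 6877 ≡ 2790 (mod 4087). Now have (2790/4087).
Factor out 2: 2790 = 2·1395. Since 4087 ≡ 7 (mod 8), (2/4087) = +1. Now have (1395/4087).
Both 1395 ≡ 3 and 4087 ≡ 3 (mod 4), so reciprocity gives (1395/4087) = -(4087/1395). Reduce: 4087 ≡ 1297 (mod 1395). Now have -(1297/1395).
1297 ≡ 1 (mod 4), so quadratic reciprocity gives (1297/1395) = (1395/1297). Reduce: 1395 ≡ 98 (mod 1297). Now have -(98/1297).
Factor out 2: 98 = 2·49. Since 1297 ≡ 1 (mod 8), (2/1297) = +1. Now have -(49/1297).
49 ≡ 1 (mod 4), so quadratic reciprocity gives (49/1297) = (1297/49). Reduce: 1297 ≡ 23 (mod 49). Now have -(23/49).
49 ≡ 1 (mod 4), so quadratic reciprocity gives (23/49) = (49/23). Reduce: 49 ≡ 3 (mod 23). Now have -(3/23).
Both 3 ≡ 3 and 23 ≡ 3 (mod 4), so reciprocity gives (3/23) = -(23/3). Reduce: 23 ≡ 2 (mod 3). Now have (2/3).
Factor out 2: 2 = 2. Since 3 ≡ 3 (mod 8), (2/3) = -1. Now have -(1/3).
(1/3) = 1. Collecting the sign factors: -1.
Product: (-1)·(-1) = 1.

1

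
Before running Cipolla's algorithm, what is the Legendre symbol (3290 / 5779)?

1

Factor out 2: 3290 = 2·1645. Since 5779 ≡ 3 (mod 8), (2 / 5779) = -1. Now have -(1645 / 5779).
1645 ≡ 1 (mod 4), so quadratic reciprocity gives (1645 / 5779) = (5779 / 1645). Reduce: 5779 ≡ 844 (mod 1645). Now have -(844 / 1645).
Factor out 2: 844 = 2^2·211. Since 1645 ≡ 5 (mod 8), (2 / 1645) = -1, and (2 / 1645)^2 = +1. Now have -(211 / 1645).
1645 ≡ 1 (mod 4), so quadratic reciprocity gives (211 / 1645) = (1645 / 211). Reduce: 1645 ≡ 168 (mod 211). Now have -(168 / 211).
Factor out 2: 168 = 2^3·21. Since 211 ≡ 3 (mod 8), (2 / 211) = -1, and (2 / 211)^3 = -1. Now have (21 / 211).
21 ≡ 1 (mod 4), so quadratic reciprocity gives (21 / 211) = (211 / 21). Reduce: 211 ≡ 1 (mod 21). Now have (1 / 21).
(1 / 21) = 1. Collecting the sign factors: 1.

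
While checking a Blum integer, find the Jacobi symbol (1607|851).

(1607|851)
  = (756|851)    [1607 ≡ 756 mod 851]
  = (189|851)    [851 ≡ 3 mod 8 ⇒ (2|851)^2 = +1]
  = (851|189)    [QR: 189 ≡ 1 mod 4, sign kept]
  = (95|189)    [851 ≡ 95 mod 189]
  = (189|95)    [QR: 189 ≡ 1 mod 4, sign kept]
  = (94|95)    [189 ≡ 94 mod 95]
  = (47|95)    [95 ≡ 7 mod 8 ⇒ (2|95) = +1]
  = -(95|47)    [QR: both ≡ 3 mod 4, sign flips]
  = -(1|47)    [95 ≡ 1 mod 47]
  = -1    [(1|47) = 1]

-1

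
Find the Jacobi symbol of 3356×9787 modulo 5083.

-1

By multiplicativity, (3356·9787/5083) = (3356/5083)·(9787/5083).
First factor (3356/5083):
Factor out 2: 3356 = 2^2·839. Since 5083 ≡ 3 (mod 8), (2/5083) = -1, and (2/5083)^2 = +1. Now have (839/5083).
Both 839 ≡ 3 and 5083 ≡ 3 (mod 4), so reciprocity gives (839/5083) = -(5083/839). Reduce: 5083 ≡ 49 (mod 839). Now have -(49/839).
49 ≡ 1 (mod 4), so quadratic reciprocity gives (49/839) = (839/49). Reduce: 839 ≡ 6 (mod 49). Now have -(6/49).
Factor out 2: 6 = 2·3. Since 49 ≡ 1 (mod 8), (2/49) = +1. Now have -(3/49).
49 ≡ 1 (mod 4), so quadratic reciprocity gives (3/49) = (49/3). Reduce: 49 ≡ 1 (mod 3). Now have -(1/3).
(1/3) = 1. Collecting the sign factors: -1.
Second factor (9787/5083):
Reduce the numerator: 9787 ≡ 4704 (mod 5083), so (9787/5083) = (4704/5083).
Factor out 2: 4704 = 2^5·147. Since 5083 ≡ 3 (mod 8), (2/5083) = -1, and (2/5083)^5 = -1. Now have -(147/5083).
Both 147 ≡ 3 and 5083 ≡ 3 (mod 4), so reciprocity gives (147/5083) = -(5083/147). Reduce: 5083 ≡ 85 (mod 147). Now have (85/147).
85 ≡ 1 (mod 4), so quadratic reciprocity gives (85/147) = (147/85). Reduce: 147 ≡ 62 (mod 85). Now have (62/85).
Factor out 2: 62 = 2·31. Since 85 ≡ 5 (mod 8), (2/85) = -1. Now have -(31/85).
85 ≡ 1 (mod 4), so quadratic reciprocity gives (31/85) = (85/31). Reduce: 85 ≡ 23 (mod 31). Now have -(23/31).
Both 23 ≡ 3 and 31 ≡ 3 (mod 4), so reciprocity gives (23/31) = -(31/23). Reduce: 31 ≡ 8 (mod 23). Now have (8/23).
Factor out 2: 8 = 2^3. Since 23 ≡ 7 (mod 8), (2/23) = +1, and (2/23)^3 = +1. Now have (1/23).
(1/23) = 1. Collecting the sign factors: 1.
Product: (-1)·(1) = -1.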